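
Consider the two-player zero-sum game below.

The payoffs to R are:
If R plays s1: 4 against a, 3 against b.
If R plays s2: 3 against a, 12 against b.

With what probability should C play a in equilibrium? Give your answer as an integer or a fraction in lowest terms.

Row minima are 3 and 3, so R's maximin is 3; column maxima are 4 and 12, so C's minimax is 4. These differ, so the equilibrium is in mixed strategies.
Let C play a with probability q. R is indifferent when 4q + 3(1−q) = 3q + 12(1−q), giving q = 9/10.

9/10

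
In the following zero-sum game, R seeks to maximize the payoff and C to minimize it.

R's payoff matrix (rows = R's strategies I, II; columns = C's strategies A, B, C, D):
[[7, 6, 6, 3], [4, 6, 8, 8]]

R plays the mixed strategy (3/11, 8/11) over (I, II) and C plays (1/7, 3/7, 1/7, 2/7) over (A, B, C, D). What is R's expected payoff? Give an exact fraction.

479/77

Against (1/7, 3/7, 1/7, 2/7), each row's expected payoff is I: 37/7; II: 46/7.
Taking the (3/11, 8/11)-weighted average: (3/11)·(37/7) + (8/11)·(46/7) = 479/77.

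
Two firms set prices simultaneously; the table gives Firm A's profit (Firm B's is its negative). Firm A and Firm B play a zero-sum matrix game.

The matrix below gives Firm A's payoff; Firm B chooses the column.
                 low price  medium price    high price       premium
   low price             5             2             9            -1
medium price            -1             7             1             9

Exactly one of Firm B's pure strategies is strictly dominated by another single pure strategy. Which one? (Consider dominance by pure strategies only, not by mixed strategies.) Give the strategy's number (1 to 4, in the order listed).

3

Firm B prefers columns that give Firm A less. Compare high price with low price: 5 < 9, -1 < 1.
So low price strictly dominates high price for Firm B; high price is strictly dominated.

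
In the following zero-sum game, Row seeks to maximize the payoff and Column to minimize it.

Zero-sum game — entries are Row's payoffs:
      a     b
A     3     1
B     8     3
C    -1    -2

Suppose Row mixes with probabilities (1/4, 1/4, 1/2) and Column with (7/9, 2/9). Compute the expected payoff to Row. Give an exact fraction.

Against (7/9, 2/9), each row's expected payoff is A: 23/9; B: 62/9; C: -11/9.
Taking the (1/4, 1/4, 1/2)-weighted average: (1/4)·(23/9) + (1/4)·(62/9) + (1/2)·(-11/9) = 7/4.

7/4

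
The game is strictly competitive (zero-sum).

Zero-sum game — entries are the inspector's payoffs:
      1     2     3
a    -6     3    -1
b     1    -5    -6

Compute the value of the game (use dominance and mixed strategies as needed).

-37/12

Column 2 is strictly dominated by 3 for the inspectee (it gives the inspector more in every row).
The remaining 2×2 game on (a, b) × (1, 3) has no saddle point. Let the inspector play a with probability p; indifference gives −6p + (1−p) = −p − 6(1−p), so p = 7/12.
Similarly the inspectee's optimal q on 1 is 5/12, and the value is -6·(5/12) + (-1)·(7/12) = -37/12.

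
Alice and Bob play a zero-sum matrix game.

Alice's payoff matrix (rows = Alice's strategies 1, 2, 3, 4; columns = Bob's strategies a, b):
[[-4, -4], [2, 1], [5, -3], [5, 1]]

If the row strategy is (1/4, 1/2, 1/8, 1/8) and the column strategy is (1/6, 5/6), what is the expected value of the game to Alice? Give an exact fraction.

Against (1/6, 5/6), each row's expected payoff is 1: -4; 2: 7/6; 3: -5/3; 4: 5/3.
Taking the (1/4, 1/2, 1/8, 1/8)-weighted average: (1/4)·(-4) + (1/2)·(7/6) + (1/8)·(-5/3) + (1/8)·(5/3) = -5/12.

-5/12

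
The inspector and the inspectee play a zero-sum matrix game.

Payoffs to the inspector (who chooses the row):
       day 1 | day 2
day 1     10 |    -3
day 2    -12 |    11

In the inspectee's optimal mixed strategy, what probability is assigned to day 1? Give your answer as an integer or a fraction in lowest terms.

7/18

Row minima are -3 and -12, so the inspector's maximin is -3; column maxima are 10 and 11, so the inspectee's minimax is 10. These differ, so the equilibrium is in mixed strategies.
Let the inspectee play day 1 with probability q. The inspector is indifferent when 10q − 3(1−q) = −12q + 11(1−q), giving q = 7/18.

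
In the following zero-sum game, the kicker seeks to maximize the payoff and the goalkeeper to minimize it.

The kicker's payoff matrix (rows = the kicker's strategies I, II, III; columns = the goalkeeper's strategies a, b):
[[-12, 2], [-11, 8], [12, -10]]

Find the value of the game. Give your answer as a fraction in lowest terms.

-14/41

Row I is strictly dominated by row II, so the kicker never plays it.
The remaining 2×2 game on (II, III) × (a, b) has no saddle point. Let the kicker play II with probability p; indifference gives −11p + 12(1−p) = 8p − 10(1−p), so p = 22/41.
Similarly the goalkeeper's optimal q on a is 18/41, and the value is -11·(18/41) + (8)·(23/41) = -14/41.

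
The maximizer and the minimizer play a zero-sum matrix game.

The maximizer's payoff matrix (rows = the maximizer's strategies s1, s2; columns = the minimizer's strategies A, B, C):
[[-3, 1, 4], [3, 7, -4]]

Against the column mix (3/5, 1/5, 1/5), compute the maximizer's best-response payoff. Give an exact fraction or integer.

s1: (-3)·(3/5) + (1)·(1/5) + (4)·(1/5) = -4/5.
s2: (3)·(3/5) + (7)·(1/5) + (-4)·(1/5) = 12/5.
The best pure response is s2 with expected payoff 12/5.

12/5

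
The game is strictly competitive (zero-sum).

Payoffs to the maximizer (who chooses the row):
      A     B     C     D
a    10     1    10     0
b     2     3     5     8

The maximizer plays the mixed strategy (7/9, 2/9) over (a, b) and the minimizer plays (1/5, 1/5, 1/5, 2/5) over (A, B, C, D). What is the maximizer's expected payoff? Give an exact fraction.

199/45

Against (1/5, 1/5, 1/5, 2/5), each row's expected payoff is a: 21/5; b: 26/5.
Taking the (7/9, 2/9)-weighted average: (7/9)·(21/5) + (2/9)·(26/5) = 199/45.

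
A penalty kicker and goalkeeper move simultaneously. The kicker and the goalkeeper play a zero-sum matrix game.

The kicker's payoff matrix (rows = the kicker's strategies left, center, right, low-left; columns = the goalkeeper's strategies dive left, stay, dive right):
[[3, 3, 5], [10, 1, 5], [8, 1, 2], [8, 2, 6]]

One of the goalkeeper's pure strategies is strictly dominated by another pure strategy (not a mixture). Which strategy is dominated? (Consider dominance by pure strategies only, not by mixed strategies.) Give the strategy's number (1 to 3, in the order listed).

The goalkeeper prefers columns that give the kicker less. Compare dive right with stay: 3 < 5, 1 < 5, 1 < 2, 2 < 6.
So stay strictly dominates dive right for the goalkeeper; dive right is strictly dominated.

3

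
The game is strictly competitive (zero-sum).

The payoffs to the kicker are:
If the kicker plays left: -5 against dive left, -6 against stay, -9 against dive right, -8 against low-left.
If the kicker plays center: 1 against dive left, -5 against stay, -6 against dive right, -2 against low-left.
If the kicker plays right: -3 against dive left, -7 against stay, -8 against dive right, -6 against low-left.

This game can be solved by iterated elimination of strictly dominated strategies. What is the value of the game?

Row left is strictly dominated by row center (1>-5, -5>-6, -6>-9, -2>-8); eliminate left.
Row right is strictly dominated by row center (1>-3, -5>-7, -6>-8, -2>-6); eliminate right.
Column low-left is strictly dominated by stay for the goalkeeper (-5<-2); eliminate low-left.
Column dive left is strictly dominated by stay for the goalkeeper (-5<1); eliminate dive left.
Column stay is strictly dominated by dive right for the goalkeeper (-6<-5); eliminate stay.
Only (center, dive right) remains, with payoff -6.

-6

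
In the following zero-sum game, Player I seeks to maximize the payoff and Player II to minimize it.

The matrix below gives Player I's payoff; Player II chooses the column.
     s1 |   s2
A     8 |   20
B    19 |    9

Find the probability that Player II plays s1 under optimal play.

Row minima are 8 and 9, so Player I's maximin is 9; column maxima are 19 and 20, so Player II's minimax is 19. These differ, so the equilibrium is in mixed strategies.
Let Player II play s1 with probability q. Player I is indifferent when 8q + 20(1−q) = 19q + 9(1−q), giving q = 1/2.

1/2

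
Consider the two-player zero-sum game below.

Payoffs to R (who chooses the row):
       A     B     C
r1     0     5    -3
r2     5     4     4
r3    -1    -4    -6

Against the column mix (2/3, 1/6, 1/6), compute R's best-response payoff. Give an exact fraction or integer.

r1: (0)·(2/3) + (5)·(1/6) + (-3)·(1/6) = 1/3.
r2: (5)·(2/3) + (4)·(1/6) + (4)·(1/6) = 14/3.
r3: (-1)·(2/3) + (-4)·(1/6) + (-6)·(1/6) = -7/3.
The best pure response is r2 with expected payoff 14/3.

14/3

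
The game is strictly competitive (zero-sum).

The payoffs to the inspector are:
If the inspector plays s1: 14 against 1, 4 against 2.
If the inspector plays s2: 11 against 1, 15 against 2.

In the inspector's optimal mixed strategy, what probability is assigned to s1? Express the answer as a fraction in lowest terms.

2/7

Row minima are 4 and 11, so the inspector's maximin is 11; column maxima are 14 and 15, so the inspectee's minimax is 14. These differ, so the equilibrium is in mixed strategies.
Let the inspector play s1 with probability p. The inspectee is indifferent when 14p + 11(1−p) = 4p + 15(1−p), giving p = 2/7.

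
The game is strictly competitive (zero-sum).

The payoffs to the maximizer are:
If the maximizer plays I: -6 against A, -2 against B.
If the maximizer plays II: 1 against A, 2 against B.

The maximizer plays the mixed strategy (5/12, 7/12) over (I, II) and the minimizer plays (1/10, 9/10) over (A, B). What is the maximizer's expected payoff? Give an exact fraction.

13/120

Against (1/10, 9/10), each row's expected payoff is I: -12/5; II: 19/10.
Taking the (5/12, 7/12)-weighted average: (5/12)·(-12/5) + (7/12)·(19/10) = 13/120.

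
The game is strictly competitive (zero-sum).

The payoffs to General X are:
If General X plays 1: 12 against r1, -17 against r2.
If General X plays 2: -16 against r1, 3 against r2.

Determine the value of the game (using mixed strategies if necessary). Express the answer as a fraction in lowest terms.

-59/12

Row minima are -17 and -16, so General X's maximin is -16; column maxima are 12 and 3, so General Y's minimax is 3. These differ, so the equilibrium is in mixed strategies.
Let General X play 1 with probability p. General Y is indifferent when 12p − 16(1−p) = −17p + 3(1−p), giving p = 19/48.
Let General Y play r1 with probability q. General X is indifferent when 12q − 17(1−q) = −16q + 3(1−q), giving q = 5/12.
The value is 12·(5/12) + (-17)·(7/12) = -59/12.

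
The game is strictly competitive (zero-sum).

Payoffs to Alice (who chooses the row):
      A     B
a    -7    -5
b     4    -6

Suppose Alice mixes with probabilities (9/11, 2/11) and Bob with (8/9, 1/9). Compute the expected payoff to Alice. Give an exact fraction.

Against (8/9, 1/9), each row's expected payoff is a: -61/9; b: 26/9.
Taking the (9/11, 2/11)-weighted average: (9/11)·(-61/9) + (2/11)·(26/9) = -497/99.

-497/99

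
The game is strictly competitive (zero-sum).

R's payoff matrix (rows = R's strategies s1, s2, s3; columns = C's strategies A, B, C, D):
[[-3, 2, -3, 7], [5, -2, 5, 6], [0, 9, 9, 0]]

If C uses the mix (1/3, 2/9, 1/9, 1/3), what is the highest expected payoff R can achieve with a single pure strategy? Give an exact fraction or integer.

s1: (-3)·(1/3) + (2)·(2/9) + (-3)·(1/9) + (7)·(1/3) = 13/9.
s2: (5)·(1/3) + (-2)·(2/9) + (5)·(1/9) + (6)·(1/3) = 34/9.
s3: (0)·(1/3) + (9)·(2/9) + (9)·(1/9) + (0)·(1/3) = 3.
The best pure response is s2 with expected payoff 34/9.

34/9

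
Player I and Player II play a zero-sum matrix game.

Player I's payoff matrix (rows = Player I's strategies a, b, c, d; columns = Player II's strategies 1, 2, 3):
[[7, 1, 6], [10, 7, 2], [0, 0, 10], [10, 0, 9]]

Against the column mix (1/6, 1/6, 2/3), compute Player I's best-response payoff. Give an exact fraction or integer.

a: (7)·(1/6) + (1)·(1/6) + (6)·(2/3) = 16/3.
b: (10)·(1/6) + (7)·(1/6) + (2)·(2/3) = 25/6.
c: (0)·(1/6) + (0)·(1/6) + (10)·(2/3) = 20/3.
d: (10)·(1/6) + (0)·(1/6) + (9)·(2/3) = 23/3.
The best pure response is d with expected payoff 23/3.

23/3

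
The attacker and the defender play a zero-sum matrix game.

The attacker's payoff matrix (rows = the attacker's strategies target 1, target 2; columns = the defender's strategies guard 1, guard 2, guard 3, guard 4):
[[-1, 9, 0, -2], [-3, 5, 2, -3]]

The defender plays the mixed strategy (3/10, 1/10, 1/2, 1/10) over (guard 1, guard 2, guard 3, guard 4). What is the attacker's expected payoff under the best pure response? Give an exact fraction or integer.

2/5

target 1: (-1)·(3/10) + (9)·(1/10) + (0)·(1/2) + (-2)·(1/10) = 2/5.
target 2: (-3)·(3/10) + (5)·(1/10) + (2)·(1/2) + (-3)·(1/10) = 3/10.
The best pure response is target 1 with expected payoff 2/5.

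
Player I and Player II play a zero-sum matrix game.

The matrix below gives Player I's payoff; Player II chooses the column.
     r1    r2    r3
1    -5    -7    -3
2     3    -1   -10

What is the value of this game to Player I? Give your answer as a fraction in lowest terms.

-67/13

Column r1 is strictly dominated by r2 for Player II (it gives Player I more in every row).
The remaining 2×2 game on (1, 2) × (r2, r3) has no saddle point. Let Player I play 1 with probability p; indifference gives −7p − (1−p) = −3p − 10(1−p), so p = 9/13.
Similarly Player II's optimal q on r2 is 7/13, and the value is -7·(7/13) + (-3)·(6/13) = -67/13.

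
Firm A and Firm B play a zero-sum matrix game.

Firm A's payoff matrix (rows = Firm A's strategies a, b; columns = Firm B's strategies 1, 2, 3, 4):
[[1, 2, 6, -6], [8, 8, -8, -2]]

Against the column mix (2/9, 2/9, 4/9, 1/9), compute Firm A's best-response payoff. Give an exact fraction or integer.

8/3

a: (1)·(2/9) + (2)·(2/9) + (6)·(4/9) + (-6)·(1/9) = 8/3.
b: (8)·(2/9) + (8)·(2/9) + (-8)·(4/9) + (-2)·(1/9) = -2/9.
The best pure response is a with expected payoff 8/3.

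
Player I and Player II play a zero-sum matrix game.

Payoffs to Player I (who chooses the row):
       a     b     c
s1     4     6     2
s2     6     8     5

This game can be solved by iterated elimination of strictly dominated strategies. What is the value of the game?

Column a is strictly dominated by c for Player II (2<4, 5<6); eliminate a.
Column b is strictly dominated by c for Player II (2<6, 5<8); eliminate b.
Row s1 is strictly dominated by row s2 (5>2); eliminate s1.
Only (s2, c) remains, with payoff 5.

5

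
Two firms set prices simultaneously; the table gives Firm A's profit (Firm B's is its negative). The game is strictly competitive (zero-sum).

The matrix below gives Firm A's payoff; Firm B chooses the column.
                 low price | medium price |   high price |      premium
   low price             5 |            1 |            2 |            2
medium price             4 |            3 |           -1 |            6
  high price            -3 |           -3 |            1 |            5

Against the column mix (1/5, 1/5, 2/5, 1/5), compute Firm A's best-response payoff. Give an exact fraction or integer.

12/5

low price: (5)·(1/5) + (1)·(1/5) + (2)·(2/5) + (2)·(1/5) = 12/5.
medium price: (4)·(1/5) + (3)·(1/5) + (-1)·(2/5) + (6)·(1/5) = 11/5.
high price: (-3)·(1/5) + (-3)·(1/5) + (1)·(2/5) + (5)·(1/5) = 1/5.
The best pure response is low price with expected payoff 12/5.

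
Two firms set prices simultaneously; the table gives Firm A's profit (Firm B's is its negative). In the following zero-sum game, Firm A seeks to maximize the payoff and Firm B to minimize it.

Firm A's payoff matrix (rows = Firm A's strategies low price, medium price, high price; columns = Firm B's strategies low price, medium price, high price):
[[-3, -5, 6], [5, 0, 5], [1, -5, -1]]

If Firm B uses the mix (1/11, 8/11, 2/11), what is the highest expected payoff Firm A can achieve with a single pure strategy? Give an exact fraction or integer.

15/11

low price: (-3)·(1/11) + (-5)·(8/11) + (6)·(2/11) = -31/11.
medium price: (5)·(1/11) + (0)·(8/11) + (5)·(2/11) = 15/11.
high price: (1)·(1/11) + (-5)·(8/11) + (-1)·(2/11) = -41/11.
The best pure response is medium price with expected payoff 15/11.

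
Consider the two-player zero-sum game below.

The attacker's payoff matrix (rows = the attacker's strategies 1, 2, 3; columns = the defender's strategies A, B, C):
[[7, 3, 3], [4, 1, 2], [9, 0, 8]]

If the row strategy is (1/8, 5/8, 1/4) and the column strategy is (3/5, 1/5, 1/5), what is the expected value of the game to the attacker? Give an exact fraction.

Against (3/5, 1/5, 1/5), each row's expected payoff is 1: 27/5; 2: 3; 3: 7.
Taking the (1/8, 5/8, 1/4)-weighted average: (1/8)·(27/5) + (5/8)·(3) + (1/4)·(7) = 43/10.

43/10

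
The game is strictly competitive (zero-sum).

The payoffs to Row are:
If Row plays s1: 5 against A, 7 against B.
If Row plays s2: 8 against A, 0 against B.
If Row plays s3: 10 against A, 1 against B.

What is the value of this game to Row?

Row s2 is strictly dominated by row s3, so Row never plays it.
The remaining 2×2 game on (s1, s3) × (A, B) has no saddle point. Let Row play s1 with probability p; indifference gives 5p + 10(1−p) = 7p + (1−p), so p = 9/11.
Similarly Column's optimal q on A is 6/11, and the value is 5·(6/11) + (7)·(5/11) = 65/11.

65/11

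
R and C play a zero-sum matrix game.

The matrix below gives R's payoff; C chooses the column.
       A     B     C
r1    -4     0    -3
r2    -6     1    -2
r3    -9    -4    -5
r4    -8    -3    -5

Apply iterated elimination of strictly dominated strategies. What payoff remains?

Row r3 is strictly dominated by row r1 (-4>-9, 0>-4, -3>-5); eliminate r3.
Row r4 is strictly dominated by row r1 (-4>-8, 0>-3, -3>-5); eliminate r4.
Column B is strictly dominated by A for C (-4<0, -6<1); eliminate B.
Column C is strictly dominated by A for C (-4<-3, -6<-2); eliminate C.
Row r2 is strictly dominated by row r1 (-4>-6); eliminate r2.
Only (r1, A) remains, with payoff -4.

-4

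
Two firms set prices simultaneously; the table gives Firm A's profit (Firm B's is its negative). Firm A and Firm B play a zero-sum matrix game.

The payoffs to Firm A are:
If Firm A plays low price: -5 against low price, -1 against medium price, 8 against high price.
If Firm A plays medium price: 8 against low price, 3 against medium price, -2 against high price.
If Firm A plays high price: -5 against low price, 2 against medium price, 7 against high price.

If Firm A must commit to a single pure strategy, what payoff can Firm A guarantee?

-2

The worst-case payoff for each row is low price: -5, medium price: -2, high price: -5.
The best of these is -2.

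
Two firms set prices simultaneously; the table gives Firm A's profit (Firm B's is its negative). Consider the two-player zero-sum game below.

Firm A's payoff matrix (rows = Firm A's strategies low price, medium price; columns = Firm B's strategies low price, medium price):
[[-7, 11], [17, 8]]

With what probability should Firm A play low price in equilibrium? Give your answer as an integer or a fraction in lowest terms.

1/3

Row minima are -7 and 8, so Firm A's maximin is 8; column maxima are 17 and 11, so Firm B's minimax is 11. These differ, so the equilibrium is in mixed strategies.
Let Firm A play low price with probability p. Firm B is indifferent when −7p + 17(1−p) = 11p + 8(1−p), giving p = 1/3.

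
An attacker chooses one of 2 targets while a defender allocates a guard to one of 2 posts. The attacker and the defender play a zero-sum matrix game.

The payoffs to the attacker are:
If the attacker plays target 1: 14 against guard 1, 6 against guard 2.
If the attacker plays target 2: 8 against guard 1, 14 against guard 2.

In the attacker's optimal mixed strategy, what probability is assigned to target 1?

3/7

Row minima are 6 and 8, so the attacker's maximin is 8; column maxima are 14 and 14, so the defender's minimax is 14. These differ, so the equilibrium is in mixed strategies.
Let the attacker play target 1 with probability p. The defender is indifferent when 14p + 8(1−p) = 6p + 14(1−p), giving p = 3/7.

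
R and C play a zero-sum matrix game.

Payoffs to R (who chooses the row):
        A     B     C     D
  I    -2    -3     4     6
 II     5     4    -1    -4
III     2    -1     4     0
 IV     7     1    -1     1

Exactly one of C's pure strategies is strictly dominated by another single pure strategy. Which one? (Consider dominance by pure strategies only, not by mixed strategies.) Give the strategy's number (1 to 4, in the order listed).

C prefers columns that give R less. Compare A with B: -3 < -2, 4 < 5, -1 < 2, 1 < 7.
So B strictly dominates A for C; A is strictly dominated.

1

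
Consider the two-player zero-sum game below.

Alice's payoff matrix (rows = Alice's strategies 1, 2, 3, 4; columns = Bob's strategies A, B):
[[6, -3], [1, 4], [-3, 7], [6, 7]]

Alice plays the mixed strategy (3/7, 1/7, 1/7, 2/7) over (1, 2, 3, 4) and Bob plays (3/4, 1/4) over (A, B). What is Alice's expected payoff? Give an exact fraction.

Against (3/4, 1/4), each row's expected payoff is 1: 15/4; 2: 7/4; 3: -1/2; 4: 25/4.
Taking the (3/7, 1/7, 1/7, 2/7)-weighted average: (3/7)·(15/4) + (1/7)·(7/4) + (1/7)·(-1/2) + (2/7)·(25/4) = 25/7.

25/7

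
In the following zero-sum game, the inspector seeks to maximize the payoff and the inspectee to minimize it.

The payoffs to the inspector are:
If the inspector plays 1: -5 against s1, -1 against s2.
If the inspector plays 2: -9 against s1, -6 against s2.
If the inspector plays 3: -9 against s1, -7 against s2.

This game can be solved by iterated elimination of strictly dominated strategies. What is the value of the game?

Row 3 is strictly dominated by row 1 (-5>-9, -1>-7); eliminate 3.
Column s2 is strictly dominated by s1 for the inspectee (-5<-1, -9<-6); eliminate s2.
Row 2 is strictly dominated by row 1 (-5>-9); eliminate 2.
Only (1, s1) remains, with payoff -5.

-5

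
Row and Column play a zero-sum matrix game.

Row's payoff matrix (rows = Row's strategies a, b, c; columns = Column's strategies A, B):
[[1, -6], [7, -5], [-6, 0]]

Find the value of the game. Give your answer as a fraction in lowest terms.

-5/3

Row a is strictly dominated by row b, so Row never plays it.
The remaining 2×2 game on (b, c) × (A, B) has no saddle point. Let Row play b with probability p; indifference gives 7p − 6(1−p) = −5p, so p = 1/3.
Similarly Column's optimal q on A is 5/18, and the value is 7·(5/18) + (-5)·(13/18) = -5/3.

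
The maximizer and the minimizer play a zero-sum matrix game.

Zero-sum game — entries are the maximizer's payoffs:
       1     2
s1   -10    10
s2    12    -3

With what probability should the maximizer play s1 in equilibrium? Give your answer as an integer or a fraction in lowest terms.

Row minima are -10 and -3, so the maximizer's maximin is -3; column maxima are 12 and 10, so the minimizer's minimax is 10. These differ, so the equilibrium is in mixed strategies.
Let the maximizer play s1 with probability p. The minimizer is indifferent when −10p + 12(1−p) = 10p − 3(1−p), giving p = 3/7.

3/7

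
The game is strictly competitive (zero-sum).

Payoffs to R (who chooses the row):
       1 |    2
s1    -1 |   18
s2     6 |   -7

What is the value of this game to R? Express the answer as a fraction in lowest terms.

101/32

Row minima are -1 and -7, so R's maximin is -1; column maxima are 6 and 18, so C's minimax is 6. These differ, so the equilibrium is in mixed strategies.
Let R play s1 with probability p. C is indifferent when −p + 6(1−p) = 18p − 7(1−p), giving p = 13/32.
Let C play 1 with probability q. R is indifferent when −q + 18(1−q) = 6q − 7(1−q), giving q = 25/32.
The value is -1·(25/32) + (18)·(7/32) = 101/32.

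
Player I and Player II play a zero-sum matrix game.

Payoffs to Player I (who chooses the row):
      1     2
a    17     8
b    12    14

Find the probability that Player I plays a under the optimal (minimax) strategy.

2/11

Row minima are 8 and 12, so Player I's maximin is 12; column maxima are 17 and 14, so Player II's minimax is 14. These differ, so the equilibrium is in mixed strategies.
Let Player I play a with probability p. Player II is indifferent when 17p + 12(1−p) = 8p + 14(1−p), giving p = 2/11.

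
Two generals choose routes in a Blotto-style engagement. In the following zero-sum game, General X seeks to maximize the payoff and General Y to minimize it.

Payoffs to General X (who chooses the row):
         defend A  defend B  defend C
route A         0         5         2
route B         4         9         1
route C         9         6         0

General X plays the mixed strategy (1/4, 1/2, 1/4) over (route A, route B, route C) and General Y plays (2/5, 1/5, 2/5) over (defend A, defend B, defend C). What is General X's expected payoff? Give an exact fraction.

Against (2/5, 1/5, 2/5), each row's expected payoff is route A: 9/5; route B: 19/5; route C: 24/5.
Taking the (1/4, 1/2, 1/4)-weighted average: (1/4)·(9/5) + (1/2)·(19/5) + (1/4)·(24/5) = 71/20.

71/20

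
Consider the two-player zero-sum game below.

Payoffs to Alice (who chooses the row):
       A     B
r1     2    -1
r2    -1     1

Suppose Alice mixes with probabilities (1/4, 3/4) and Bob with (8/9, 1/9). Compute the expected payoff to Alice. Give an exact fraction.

Against (8/9, 1/9), each row's expected payoff is r1: 5/3; r2: -7/9.
Taking the (1/4, 3/4)-weighted average: (1/4)·(5/3) + (3/4)·(-7/9) = -1/6.

-1/6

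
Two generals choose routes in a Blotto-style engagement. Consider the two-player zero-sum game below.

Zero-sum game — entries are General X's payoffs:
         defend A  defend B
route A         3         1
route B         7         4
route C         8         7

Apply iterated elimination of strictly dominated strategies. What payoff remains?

Row route B is strictly dominated by row route C (8>7, 7>4); eliminate route B.
Row route A is strictly dominated by row route C (8>3, 7>1); eliminate route A.
Column defend A is strictly dominated by defend B for General Y (7<8); eliminate defend A.
Only (route C, defend B) remains, with payoff 7.

7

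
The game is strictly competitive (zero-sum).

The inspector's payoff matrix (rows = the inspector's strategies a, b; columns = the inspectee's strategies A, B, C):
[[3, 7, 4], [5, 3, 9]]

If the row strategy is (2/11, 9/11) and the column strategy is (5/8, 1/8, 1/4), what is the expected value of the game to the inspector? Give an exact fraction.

Against (5/8, 1/8, 1/4), each row's expected payoff is a: 15/4; b: 23/4.
Taking the (2/11, 9/11)-weighted average: (2/11)·(15/4) + (9/11)·(23/4) = 237/44.

237/44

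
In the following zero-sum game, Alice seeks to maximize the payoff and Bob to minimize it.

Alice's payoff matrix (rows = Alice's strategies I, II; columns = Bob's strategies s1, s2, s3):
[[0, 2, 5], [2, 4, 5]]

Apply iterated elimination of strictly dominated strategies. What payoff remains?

2

Column s3 is strictly dominated by s1 for Bob (0<5, 2<5); eliminate s3.
Column s2 is strictly dominated by s1 for Bob (0<2, 2<4); eliminate s2.
Row I is strictly dominated by row II (2>0); eliminate I.
Only (II, s1) remains, with payoff 2.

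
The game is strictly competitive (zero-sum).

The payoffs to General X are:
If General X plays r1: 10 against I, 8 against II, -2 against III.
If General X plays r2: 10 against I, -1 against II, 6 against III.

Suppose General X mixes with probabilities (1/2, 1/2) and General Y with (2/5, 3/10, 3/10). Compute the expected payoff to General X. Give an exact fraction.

113/20

Against (2/5, 3/10, 3/10), each row's expected payoff is r1: 29/5; r2: 11/2.
Taking the (1/2, 1/2)-weighted average: (1/2)·(29/5) + (1/2)·(11/2) = 113/20.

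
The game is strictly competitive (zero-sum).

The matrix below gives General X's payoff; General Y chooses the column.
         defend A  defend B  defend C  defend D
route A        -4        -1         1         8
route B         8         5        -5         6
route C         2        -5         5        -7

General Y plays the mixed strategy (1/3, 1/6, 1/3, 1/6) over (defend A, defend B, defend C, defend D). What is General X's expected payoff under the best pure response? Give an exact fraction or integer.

route A: (-4)·(1/3) + (-1)·(1/6) + (1)·(1/3) + (8)·(1/6) = 1/6.
route B: (8)·(1/3) + (5)·(1/6) + (-5)·(1/3) + (6)·(1/6) = 17/6.
route C: (2)·(1/3) + (-5)·(1/6) + (5)·(1/3) + (-7)·(1/6) = 1/3.
The best pure response is route B with expected payoff 17/6.

17/6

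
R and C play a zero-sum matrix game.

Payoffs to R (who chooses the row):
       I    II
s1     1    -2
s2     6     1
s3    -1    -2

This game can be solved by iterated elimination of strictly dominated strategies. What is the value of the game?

Column I is strictly dominated by II for C (-2<1, 1<6, -2<-1); eliminate I.
Row s3 is strictly dominated by row s2 (1>-2); eliminate s3.
Row s1 is strictly dominated by row s2 (1>-2); eliminate s1.
Only (s2, II) remains, with payoff 1.

1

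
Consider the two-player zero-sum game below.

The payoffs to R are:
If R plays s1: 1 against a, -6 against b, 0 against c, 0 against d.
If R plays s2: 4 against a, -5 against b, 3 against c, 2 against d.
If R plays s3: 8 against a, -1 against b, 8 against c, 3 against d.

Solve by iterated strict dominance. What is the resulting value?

-1

Row s2 is strictly dominated by row s3 (8>4, -1>-5, 8>3, 3>2); eliminate s2.
Row s1 is strictly dominated by row s3 (8>1, -1>-6, 8>0, 3>0); eliminate s1.
Column c is strictly dominated by b for C (-1<8); eliminate c.
Column a is strictly dominated by b for C (-1<8); eliminate a.
Column d is strictly dominated by b for C (-1<3); eliminate d.
Only (s3, b) remains, with payoff -1.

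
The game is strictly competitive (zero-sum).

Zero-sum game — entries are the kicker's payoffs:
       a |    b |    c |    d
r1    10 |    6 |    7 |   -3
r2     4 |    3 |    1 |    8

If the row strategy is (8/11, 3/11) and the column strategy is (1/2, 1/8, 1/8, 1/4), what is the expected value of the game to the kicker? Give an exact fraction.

Against (1/2, 1/8, 1/8, 1/4), each row's expected payoff is r1: 47/8; r2: 9/2.
Taking the (8/11, 3/11)-weighted average: (8/11)·(47/8) + (3/11)·(9/2) = 11/2.

11/2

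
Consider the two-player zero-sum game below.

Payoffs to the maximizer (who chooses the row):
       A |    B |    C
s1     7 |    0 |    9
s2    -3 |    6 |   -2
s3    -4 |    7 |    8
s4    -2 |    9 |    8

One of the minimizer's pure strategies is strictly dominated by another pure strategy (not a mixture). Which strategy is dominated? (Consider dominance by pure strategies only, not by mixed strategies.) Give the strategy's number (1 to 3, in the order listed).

The minimizer prefers columns that give the maximizer less. Compare C with A: 7 < 9, -3 < -2, -4 < 8, -2 < 8.
So A strictly dominates C for the minimizer; C is strictly dominated.

3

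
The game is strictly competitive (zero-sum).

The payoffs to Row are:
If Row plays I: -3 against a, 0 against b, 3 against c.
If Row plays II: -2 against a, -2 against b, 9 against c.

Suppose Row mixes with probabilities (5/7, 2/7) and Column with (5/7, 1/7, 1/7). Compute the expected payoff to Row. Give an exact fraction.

-66/49

Against (5/7, 1/7, 1/7), each row's expected payoff is I: -12/7; II: -3/7.
Taking the (5/7, 2/7)-weighted average: (5/7)·(-12/7) + (2/7)·(-3/7) = -66/49.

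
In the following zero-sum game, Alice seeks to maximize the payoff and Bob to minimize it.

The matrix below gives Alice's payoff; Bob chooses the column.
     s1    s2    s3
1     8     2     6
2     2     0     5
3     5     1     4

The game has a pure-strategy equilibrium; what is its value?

Row minima: 2, 0, 1 → Alice's maximin is 2.
Column maxima: 8, 2, 6 → Bob's minimax is 2.
They coincide at (1, s2), so the value is 2.

2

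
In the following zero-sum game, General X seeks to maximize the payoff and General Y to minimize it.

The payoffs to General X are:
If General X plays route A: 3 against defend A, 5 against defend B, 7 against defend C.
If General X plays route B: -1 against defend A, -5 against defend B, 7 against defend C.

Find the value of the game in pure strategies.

Row minima: 3, -5 → General X's maximin is 3.
Column maxima: 3, 5, 7 → General Y's minimax is 3.
They coincide at (route A, defend A), so the value is 3.

3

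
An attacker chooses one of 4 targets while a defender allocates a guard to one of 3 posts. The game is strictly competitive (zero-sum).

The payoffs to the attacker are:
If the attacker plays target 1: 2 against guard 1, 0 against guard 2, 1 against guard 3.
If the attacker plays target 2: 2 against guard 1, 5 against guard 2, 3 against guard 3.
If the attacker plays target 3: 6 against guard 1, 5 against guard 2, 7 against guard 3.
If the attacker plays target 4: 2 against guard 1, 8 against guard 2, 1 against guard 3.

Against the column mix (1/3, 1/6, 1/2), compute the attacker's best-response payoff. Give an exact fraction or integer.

19/3

target 1: (2)·(1/3) + (0)·(1/6) + (1)·(1/2) = 7/6.
target 2: (2)·(1/3) + (5)·(1/6) + (3)·(1/2) = 3.
target 3: (6)·(1/3) + (5)·(1/6) + (7)·(1/2) = 19/3.
target 4: (2)·(1/3) + (8)·(1/6) + (1)·(1/2) = 5/2.
The best pure response is target 3 with expected payoff 19/3.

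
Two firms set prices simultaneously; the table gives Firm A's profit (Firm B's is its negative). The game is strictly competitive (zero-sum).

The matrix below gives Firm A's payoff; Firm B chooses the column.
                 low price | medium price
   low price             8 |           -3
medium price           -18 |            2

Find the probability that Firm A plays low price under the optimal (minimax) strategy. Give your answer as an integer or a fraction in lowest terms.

20/31

Row minima are -3 and -18, so Firm A's maximin is -3; column maxima are 8 and 2, so Firm B's minimax is 2. These differ, so the equilibrium is in mixed strategies.
Let Firm A play low price with probability p. Firm B is indifferent when 8p − 18(1−p) = −3p + 2(1−p), giving p = 20/31.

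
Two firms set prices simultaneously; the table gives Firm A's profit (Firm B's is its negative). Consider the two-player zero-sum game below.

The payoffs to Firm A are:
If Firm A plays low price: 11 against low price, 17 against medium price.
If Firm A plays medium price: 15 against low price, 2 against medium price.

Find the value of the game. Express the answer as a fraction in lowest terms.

Row minima are 11 and 2, so Firm A's maximin is 11; column maxima are 15 and 17, so Firm B's minimax is 15. These differ, so the equilibrium is in mixed strategies.
Let Firm A play low price with probability p. Firm B is indifferent when 11p + 15(1−p) = 17p + 2(1−p), giving p = 13/19.
Let Firm B play low price with probability q. Firm A is indifferent when 11q + 17(1−q) = 15q + 2(1−q), giving q = 15/19.
The value is 11·(15/19) + (17)·(4/19) = 233/19.

233/19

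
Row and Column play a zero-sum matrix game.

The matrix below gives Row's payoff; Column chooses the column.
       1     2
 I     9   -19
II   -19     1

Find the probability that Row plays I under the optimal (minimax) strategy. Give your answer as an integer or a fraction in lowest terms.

Row minima are -19 and -19, so Row's maximin is -19; column maxima are 9 and 1, so Column's minimax is 1. These differ, so the equilibrium is in mixed strategies.
Let Row play I with probability p. Column is indifferent when 9p − 19(1−p) = −19p + (1−p), giving p = 5/12.

5/12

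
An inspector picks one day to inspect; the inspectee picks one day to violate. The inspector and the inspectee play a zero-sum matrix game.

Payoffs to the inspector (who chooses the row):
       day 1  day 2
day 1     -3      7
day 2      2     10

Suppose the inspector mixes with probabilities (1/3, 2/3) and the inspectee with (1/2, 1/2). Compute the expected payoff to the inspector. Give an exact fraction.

14/3

Against (1/2, 1/2), each row's expected payoff is day 1: 2; day 2: 6.
Taking the (1/3, 2/3)-weighted average: (1/3)·(2) + (2/3)·(6) = 14/3.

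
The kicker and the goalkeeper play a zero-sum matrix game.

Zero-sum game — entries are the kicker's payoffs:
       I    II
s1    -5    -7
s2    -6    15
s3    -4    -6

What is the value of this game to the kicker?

-96/23

Row s1 is strictly dominated by row s3, so the kicker never plays it.
The remaining 2×2 game on (s2, s3) × (I, II) has no saddle point. Let the kicker play s2 with probability p; indifference gives −6p − 4(1−p) = 15p − 6(1−p), so p = 2/23.
Similarly the goalkeeper's optimal q on I is 21/23, and the value is -6·(21/23) + (15)·(2/23) = -96/23.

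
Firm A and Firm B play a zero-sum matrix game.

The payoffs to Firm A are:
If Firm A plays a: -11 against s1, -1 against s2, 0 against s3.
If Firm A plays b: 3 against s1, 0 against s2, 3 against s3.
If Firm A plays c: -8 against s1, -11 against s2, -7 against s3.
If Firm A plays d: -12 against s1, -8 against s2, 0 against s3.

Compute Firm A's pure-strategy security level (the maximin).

0

The worst-case payoff for each row is a: -11, b: 0, c: -11, d: -12.
The best of these is 0.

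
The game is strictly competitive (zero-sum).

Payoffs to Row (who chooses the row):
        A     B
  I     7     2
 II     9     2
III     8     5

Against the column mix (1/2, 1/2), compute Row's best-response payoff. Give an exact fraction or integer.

I: (7)·(1/2) + (2)·(1/2) = 9/2.
II: (9)·(1/2) + (2)·(1/2) = 11/2.
III: (8)·(1/2) + (5)·(1/2) = 13/2.
The best pure response is III with expected payoff 13/2.

13/2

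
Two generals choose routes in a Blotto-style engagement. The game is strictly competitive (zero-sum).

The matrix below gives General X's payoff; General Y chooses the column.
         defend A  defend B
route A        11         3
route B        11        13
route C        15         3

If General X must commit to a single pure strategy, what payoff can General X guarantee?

11

The worst-case payoff for each row is route A: 3, route B: 11, route C: 3.
The best of these is 11.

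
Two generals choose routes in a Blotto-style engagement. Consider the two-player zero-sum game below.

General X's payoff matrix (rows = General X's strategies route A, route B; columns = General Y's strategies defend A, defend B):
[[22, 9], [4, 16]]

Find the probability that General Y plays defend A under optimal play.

7/25

Row minima are 9 and 4, so General X's maximin is 9; column maxima are 22 and 16, so General Y's minimax is 16. These differ, so the equilibrium is in mixed strategies.
Let General Y play defend A with probability q. General X is indifferent when 22q + 9(1−q) = 4q + 16(1−q), giving q = 7/25.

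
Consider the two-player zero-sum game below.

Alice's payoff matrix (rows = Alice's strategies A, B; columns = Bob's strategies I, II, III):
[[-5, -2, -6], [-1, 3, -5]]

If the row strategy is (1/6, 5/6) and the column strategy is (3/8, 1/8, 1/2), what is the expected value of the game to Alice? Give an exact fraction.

Against (3/8, 1/8, 1/2), each row's expected payoff is A: -41/8; B: -5/2.
Taking the (1/6, 5/6)-weighted average: (1/6)·(-41/8) + (5/6)·(-5/2) = -47/16.

-47/16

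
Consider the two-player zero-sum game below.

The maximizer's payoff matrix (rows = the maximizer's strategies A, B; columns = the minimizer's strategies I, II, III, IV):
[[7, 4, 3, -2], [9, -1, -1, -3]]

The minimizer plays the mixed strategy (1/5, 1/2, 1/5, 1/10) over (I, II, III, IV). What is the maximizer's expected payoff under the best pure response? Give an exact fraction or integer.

A: (7)·(1/5) + (4)·(1/2) + (3)·(1/5) + (-2)·(1/10) = 19/5.
B: (9)·(1/5) + (-1)·(1/2) + (-1)·(1/5) + (-3)·(1/10) = 4/5.
The best pure response is A with expected payoff 19/5.

19/5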